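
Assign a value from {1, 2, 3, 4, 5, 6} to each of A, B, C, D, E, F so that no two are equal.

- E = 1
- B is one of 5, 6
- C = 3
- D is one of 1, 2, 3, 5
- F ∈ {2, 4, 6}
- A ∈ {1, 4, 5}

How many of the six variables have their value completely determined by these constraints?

C's domain is down to {3}, so C = 3. So D can't be 3.
E has just one choice, so E = 1. Eliminate 1 elsewhere: A, D.
Determined: C=3, E=1. The other variables each still have more than one consistent value. That makes 2.

2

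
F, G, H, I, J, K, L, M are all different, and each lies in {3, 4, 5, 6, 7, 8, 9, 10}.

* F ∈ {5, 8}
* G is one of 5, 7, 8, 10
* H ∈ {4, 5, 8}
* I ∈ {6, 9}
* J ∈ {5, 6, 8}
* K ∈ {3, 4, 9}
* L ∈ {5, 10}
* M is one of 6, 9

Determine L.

10

Among the 8 variables, 3 fits only K (and all 8 values in {3, 4, 5, 6, 7, 8, 9, 10} must be used), so K = 3.
The 7 still-open variables draw from only 7 values {4, 5, 6, 7, 8, 9, 10}, so each is used; only H can be 4, hence H = 4.
The 6 still-open variables together cover exactly {5, 6, 7, 8, 9, 10} — 6 values for 6 variables — and 7 appears only in G's list, so G = 7.
The 5 still-open variables draw from only 5 values {5, 6, 8, 9, 10}, so each is used; only L can be 10, hence L = 10.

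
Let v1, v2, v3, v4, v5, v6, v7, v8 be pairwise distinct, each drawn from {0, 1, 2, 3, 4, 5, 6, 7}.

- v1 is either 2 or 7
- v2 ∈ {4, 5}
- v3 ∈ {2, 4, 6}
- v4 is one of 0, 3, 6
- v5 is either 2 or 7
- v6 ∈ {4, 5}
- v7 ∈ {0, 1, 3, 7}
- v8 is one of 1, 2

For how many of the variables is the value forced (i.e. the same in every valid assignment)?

v1 and v5 share exactly the 2 values {2, 7}; by pigeonhole those values go to them, so strike 2, 7 from v3, v7, v8.
v8 must be 1 (only option left). So v7 can't be 1.
v2 and v6 between them cover only {4, 5} — a naked pair. Remove those values from v3.
v3 must be 6 (only option left). Eliminate 6 elsewhere: v4.
Determined: v3=6, v8=1. The other variables each still have more than one consistent value. That makes 2.

2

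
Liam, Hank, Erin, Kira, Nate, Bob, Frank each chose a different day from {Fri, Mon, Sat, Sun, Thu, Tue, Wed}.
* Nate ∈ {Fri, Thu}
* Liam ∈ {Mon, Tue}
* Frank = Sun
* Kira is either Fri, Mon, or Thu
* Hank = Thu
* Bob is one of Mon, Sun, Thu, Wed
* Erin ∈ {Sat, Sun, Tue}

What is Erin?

Hank has just one choice, so Hank = Thu. Strike Thu from Kira, Nate, Bob.
Nate's domain is down to {Fri}, so Nate = Fri. So Kira can't be Fri.
That leaves Frank = Sun. So Erin, Bob can't be Sun.
Kira must be Mon (only option left). Eliminate Mon elsewhere: Liam, Bob.
Bob's domain is down to {Wed}, so Bob = Wed.
Liam's domain is down to {Tue}, so Liam = Tue. Eliminate Tue elsewhere: Erin.
So Erin = Sat.

Sat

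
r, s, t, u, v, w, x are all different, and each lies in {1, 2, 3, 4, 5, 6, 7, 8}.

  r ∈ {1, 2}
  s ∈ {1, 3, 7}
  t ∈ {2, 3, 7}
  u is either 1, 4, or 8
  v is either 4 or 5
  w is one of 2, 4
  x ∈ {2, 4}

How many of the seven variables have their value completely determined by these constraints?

3

Among the 7 variables, 5 fits only v (and all 7 values in {1, 2, 3, 4, 5, 7, 8} must be used), so v = 5.
The 6 still-open variables draw from only 6 values {1, 2, 3, 4, 7, 8}, so each is used; only u can be 8, hence u = 8.
w and x share exactly the 2 values {2, 4}; by pigeonhole those values go to them, so strike 2, 4 from r, t.
r must be 1 (only option left). Eliminate 1 elsewhere: s.
Determined: r=1, u=8, v=5. The other variables each still have more than one consistent value. That makes 3.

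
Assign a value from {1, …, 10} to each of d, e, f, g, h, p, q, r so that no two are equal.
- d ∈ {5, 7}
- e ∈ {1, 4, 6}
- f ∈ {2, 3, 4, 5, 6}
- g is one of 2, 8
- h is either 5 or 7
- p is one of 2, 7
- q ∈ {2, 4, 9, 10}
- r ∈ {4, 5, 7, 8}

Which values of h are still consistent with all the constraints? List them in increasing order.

5, 7

The 2 variables d and h are confined to {5, 7}, which locks those values in; drop them from f, p, r.
p's domain is down to {2}, so p = 2. So f, g, q can't be 2.
That leaves g = 8. So r can't be 8.
r must be 4 (only option left). Eliminate 4 elsewhere: e, f, q.
No further eliminations apply; h can still be any of 5, 7.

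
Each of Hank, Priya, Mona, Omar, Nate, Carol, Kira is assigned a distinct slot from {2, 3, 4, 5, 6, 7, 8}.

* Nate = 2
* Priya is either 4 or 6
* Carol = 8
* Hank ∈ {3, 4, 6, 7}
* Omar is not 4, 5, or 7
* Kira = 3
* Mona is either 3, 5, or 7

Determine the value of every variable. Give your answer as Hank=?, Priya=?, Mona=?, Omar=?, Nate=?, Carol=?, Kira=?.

Hank=7, Priya=4, Mona=5, Omar=6, Nate=2, Carol=8, Kira=3

Nate must be 2 (only option left). Strike 2 from Omar.
Carol has just one choice, so Carol = 8. Remove 8 from Omar.
Kira has just one choice, so Kira = 3. So Hank, Mona, Omar can't be 3.
Omar must be 6 (only option left). Eliminate 6 elsewhere: Hank, Priya.
That leaves Priya = 4. So Hank can't be 4.
Hank must be 7 (only option left). Strike 7 from Mona.
Mona has just one choice, so Mona = 5.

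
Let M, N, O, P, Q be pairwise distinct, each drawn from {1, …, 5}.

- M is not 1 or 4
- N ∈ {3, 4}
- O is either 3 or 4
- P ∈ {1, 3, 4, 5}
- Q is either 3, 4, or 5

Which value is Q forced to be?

5

The 5 variables draw from only 5 values {1, 2, 3, 4, 5}, so each is used; only P can be 1, hence P = 1.
The 4 still-open variables together cover exactly {2, 3, 4, 5} — 4 values for 4 variables — and 2 appears only in M's list, so M = 2.
Among the 3 still-open variables, 5 fits only Q (and all 3 values in {3, 4, 5} must be used), so Q = 5.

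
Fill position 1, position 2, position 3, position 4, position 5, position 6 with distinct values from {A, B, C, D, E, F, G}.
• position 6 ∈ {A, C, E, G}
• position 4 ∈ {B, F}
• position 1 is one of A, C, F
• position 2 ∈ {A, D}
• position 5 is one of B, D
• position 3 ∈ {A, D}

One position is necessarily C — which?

The 2 variables position 2 and position 3 are confined to {A, D}, which locks those values in; drop them from position 1, position 5, position 6.
position 5 has just one choice, so position 5 = B. Strike B from position 4.
position 4 must be F (only option left). Strike F from position 1.
So C goes to position 1.

position 1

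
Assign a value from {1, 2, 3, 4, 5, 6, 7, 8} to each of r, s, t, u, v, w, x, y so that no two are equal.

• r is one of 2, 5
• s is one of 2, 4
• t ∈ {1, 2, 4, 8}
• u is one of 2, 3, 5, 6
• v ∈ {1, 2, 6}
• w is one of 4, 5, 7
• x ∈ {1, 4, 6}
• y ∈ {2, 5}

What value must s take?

The 8 variables together cover exactly {1, 2, 3, 4, 5, 6, 7, 8} — 8 values for 8 variables — and 3 appears only in u's list, so u = 3.
Among the 7 still-open variables, 7 fits only w (and all 7 values in {1, 2, 4, 5, 6, 7, 8} must be used), so w = 7.
The 6 still-open variables together cover exactly {1, 2, 4, 5, 6, 8} — 6 values for 6 variables — and 8 appears only in t's list, so t = 8.
The 2 variables r and y are confined to {2, 5}, which locks those values in; drop them from s, v.
So s = 4.

4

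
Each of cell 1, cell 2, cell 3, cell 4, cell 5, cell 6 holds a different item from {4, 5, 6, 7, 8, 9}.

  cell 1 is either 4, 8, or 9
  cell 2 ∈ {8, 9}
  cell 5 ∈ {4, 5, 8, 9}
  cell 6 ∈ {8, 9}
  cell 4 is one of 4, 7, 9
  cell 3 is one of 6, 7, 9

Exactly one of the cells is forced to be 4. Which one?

cell 1

The 6 variables together cover exactly {4, 5, 6, 7, 8, 9} — 6 values for 6 variables — and 5 appears only in cell 5's list, so cell 5 = 5.
The 5 still-open variables together cover exactly {4, 6, 7, 8, 9} — 5 values for 5 variables — and 6 appears only in cell 3's list, so cell 3 = 6.
The 4 still-open variables draw from only 4 values {4, 7, 8, 9}, so each is used; only cell 4 can be 7, hence cell 4 = 7.
The 3 still-open variables together cover exactly {4, 8, 9} — 3 values for 3 variables — and 4 appears only in cell 1's list, so cell 1 = 4.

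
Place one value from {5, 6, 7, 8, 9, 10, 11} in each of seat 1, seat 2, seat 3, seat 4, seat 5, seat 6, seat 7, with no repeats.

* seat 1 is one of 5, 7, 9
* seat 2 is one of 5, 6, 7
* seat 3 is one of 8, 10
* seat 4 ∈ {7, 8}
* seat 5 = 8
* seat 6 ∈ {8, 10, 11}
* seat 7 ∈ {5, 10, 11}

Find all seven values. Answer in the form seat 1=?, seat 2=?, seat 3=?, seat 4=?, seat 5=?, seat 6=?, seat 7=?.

seat 1=9, seat 2=6, seat 3=10, seat 4=7, seat 5=8, seat 6=11, seat 7=5

seat 5 has just one choice, so seat 5 = 8. So seat 3, seat 4, seat 6 can't be 8.
seat 3's domain is down to {10}, so seat 3 = 10. Strike 10 from seat 6, seat 7.
seat 4 has just one choice, so seat 4 = 7. So seat 1, seat 2 can't be 7.
seat 6's domain is down to {11}, so seat 6 = 11. So seat 7 can't be 11.
That leaves seat 7 = 5. Eliminate 5 elsewhere: seat 1, seat 2.
seat 1's domain is down to {9}, so seat 1 = 9.
seat 2 must be 6 (only option left).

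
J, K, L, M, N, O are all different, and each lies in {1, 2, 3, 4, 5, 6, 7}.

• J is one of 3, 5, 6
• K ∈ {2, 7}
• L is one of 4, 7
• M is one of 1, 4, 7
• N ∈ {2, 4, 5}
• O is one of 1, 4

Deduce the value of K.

2

L, M, O between them cover only {1, 4, 7} — a naked triple. Remove those values from K, N.
So K = 2.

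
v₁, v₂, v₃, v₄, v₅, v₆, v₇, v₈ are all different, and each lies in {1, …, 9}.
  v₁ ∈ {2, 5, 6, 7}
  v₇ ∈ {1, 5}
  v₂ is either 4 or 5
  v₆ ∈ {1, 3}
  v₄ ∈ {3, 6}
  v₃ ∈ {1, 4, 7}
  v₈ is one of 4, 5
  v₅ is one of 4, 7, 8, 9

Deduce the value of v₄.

6

The 2 variables v₂ and v₈ are confined to {4, 5}, which locks those values in; drop them from v₁, v₃, v₅, v₇.
v₇ must be 1 (only option left). Strike 1 from v₃, v₆.
That leaves v₃ = 7. So v₁, v₅ can't be 7.
That leaves v₆ = 3. Remove 3 from v₄.
So v₄ = 6.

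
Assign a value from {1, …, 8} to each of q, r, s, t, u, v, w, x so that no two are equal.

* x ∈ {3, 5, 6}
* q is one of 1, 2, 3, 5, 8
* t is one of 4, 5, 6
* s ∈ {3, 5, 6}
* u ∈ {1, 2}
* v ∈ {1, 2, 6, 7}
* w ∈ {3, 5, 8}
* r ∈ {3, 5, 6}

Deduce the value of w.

8

The 8 variables draw from only 8 values {1, 2, 3, 4, 5, 6, 7, 8}, so each is used; only t can be 4, hence t = 4.
Among the 7 still-open variables, 7 fits only v (and all 7 values in {1, 2, 3, 5, 6, 7, 8} must be used), so v = 7.
The 3 variables r, s, x are confined to {3, 5, 6}, which locks those values in; drop them from q, w.
So w = 8.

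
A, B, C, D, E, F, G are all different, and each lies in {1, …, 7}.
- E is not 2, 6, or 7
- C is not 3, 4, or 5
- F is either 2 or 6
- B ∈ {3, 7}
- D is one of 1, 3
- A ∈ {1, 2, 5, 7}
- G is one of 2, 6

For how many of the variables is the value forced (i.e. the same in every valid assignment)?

The 7 variables together cover exactly {1, 2, 3, 4, 5, 6, 7} — 7 values for 7 variables — and 4 appears only in E's list, so E = 4.
Among the 6 still-open variables, 5 fits only A (and all 6 values in {1, 2, 3, 5, 6, 7} must be used), so A = 5.
F and G share exactly the 2 values {2, 6}; by pigeonhole those values go to them, so strike 2, 6 from C.
Determined: A=5, E=4. The other variables each still have more than one consistent value. That makes 2.

2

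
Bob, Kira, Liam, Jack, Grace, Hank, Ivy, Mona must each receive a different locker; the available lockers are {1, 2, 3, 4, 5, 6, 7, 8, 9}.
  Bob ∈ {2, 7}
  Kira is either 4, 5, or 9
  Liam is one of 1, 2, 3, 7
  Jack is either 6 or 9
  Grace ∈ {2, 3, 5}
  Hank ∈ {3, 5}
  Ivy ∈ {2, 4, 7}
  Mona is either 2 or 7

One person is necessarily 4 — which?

The 8 variables together cover exactly {1, 2, 3, 4, 5, 6, 7, 9} — 8 values for 8 variables — and 1 appears only in Liam's list, so Liam = 1.
Among the 7 still-open variables, 6 fits only Jack (and all 7 values in {2, 3, 4, 5, 6, 7, 9} must be used), so Jack = 6.
The 6 still-open variables together cover exactly {2, 3, 4, 5, 7, 9} — 6 values for 6 variables — and 9 appears only in Kira's list, so Kira = 9.
Among the 5 still-open variables, 4 fits only Ivy (and all 5 values in {2, 3, 4, 5, 7} must be used), so Ivy = 4.

Ivy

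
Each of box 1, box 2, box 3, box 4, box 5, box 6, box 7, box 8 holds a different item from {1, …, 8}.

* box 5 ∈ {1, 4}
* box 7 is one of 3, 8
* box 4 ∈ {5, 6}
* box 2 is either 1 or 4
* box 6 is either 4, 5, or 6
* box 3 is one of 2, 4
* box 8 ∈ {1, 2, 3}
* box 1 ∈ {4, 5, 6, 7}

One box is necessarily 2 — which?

The 8 variables draw from only 8 values {1, 2, 3, 4, 5, 6, 7, 8}, so each is used; only box 1 can be 7, hence box 1 = 7.
The 7 still-open variables together cover exactly {1, 2, 3, 4, 5, 6, 8} — 7 values for 7 variables — and 8 appears only in box 7's list, so box 7 = 8.
Among the 6 still-open variables, 3 fits only box 8 (and all 6 values in {1, 2, 3, 4, 5, 6} must be used), so box 8 = 3.
Among the 5 still-open variables, 2 fits only box 3 (and all 5 values in {1, 2, 4, 5, 6} must be used), so box 3 = 2.

box 3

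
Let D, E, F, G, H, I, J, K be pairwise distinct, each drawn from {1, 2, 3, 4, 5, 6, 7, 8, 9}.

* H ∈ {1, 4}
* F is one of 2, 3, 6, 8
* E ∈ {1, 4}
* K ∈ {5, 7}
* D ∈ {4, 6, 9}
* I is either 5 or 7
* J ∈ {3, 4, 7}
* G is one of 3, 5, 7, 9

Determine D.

6

The 2 variables E and H are confined to {1, 4}, which locks those values in; drop them from D, J.
The 2 variables I and K are confined to {5, 7}, which locks those values in; drop them from G, J.
J must be 3 (only option left). Remove 3 from F, G.
G's domain is down to {9}, so G = 9. So D can't be 9.
So D = 6.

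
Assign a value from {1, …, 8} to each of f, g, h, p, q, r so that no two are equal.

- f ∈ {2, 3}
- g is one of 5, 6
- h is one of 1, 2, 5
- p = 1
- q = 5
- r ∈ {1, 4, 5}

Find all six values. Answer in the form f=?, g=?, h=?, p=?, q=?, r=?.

p must be 1 (only option left). Eliminate 1 elsewhere: h, r.
q must be 5 (only option left). Remove 5 from g, h, r.
r has just one choice, so r = 4.
That leaves g = 6.
h's domain is down to {2}, so h = 2. Eliminate 2 elsewhere: f.
f must be 3 (only option left).

f=3, g=6, h=2, p=1, q=5, r=4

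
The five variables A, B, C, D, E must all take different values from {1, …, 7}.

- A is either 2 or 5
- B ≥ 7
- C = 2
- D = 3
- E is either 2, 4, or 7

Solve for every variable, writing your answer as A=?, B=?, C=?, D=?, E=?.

A=5, B=7, C=2, D=3, E=4

B must be 7 (only option left). Remove 7 from E.
That leaves C = 2. Eliminate 2 elsewhere: A, E.
That leaves D = 3.
E must be 4 (only option left).
A must be 5 (only option left).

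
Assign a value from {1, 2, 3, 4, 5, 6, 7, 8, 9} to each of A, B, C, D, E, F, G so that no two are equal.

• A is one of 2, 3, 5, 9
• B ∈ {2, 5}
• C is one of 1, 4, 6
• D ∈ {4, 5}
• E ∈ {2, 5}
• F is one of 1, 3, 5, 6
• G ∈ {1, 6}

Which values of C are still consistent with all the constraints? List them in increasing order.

The 7 variables draw from only 7 values {1, 2, 3, 4, 5, 6, 9}, so each is used; only A can be 9, hence A = 9.
The 6 still-open variables together cover exactly {1, 2, 3, 4, 5, 6} — 6 values for 6 variables — and 3 appears only in F's list, so F = 3.
The 2 variables B and E are confined to {2, 5}, which locks those values in; drop them from D.
D must be 4 (only option left). Eliminate 4 elsewhere: C.
No further eliminations apply; C can still be any of 1, 6.

1, 6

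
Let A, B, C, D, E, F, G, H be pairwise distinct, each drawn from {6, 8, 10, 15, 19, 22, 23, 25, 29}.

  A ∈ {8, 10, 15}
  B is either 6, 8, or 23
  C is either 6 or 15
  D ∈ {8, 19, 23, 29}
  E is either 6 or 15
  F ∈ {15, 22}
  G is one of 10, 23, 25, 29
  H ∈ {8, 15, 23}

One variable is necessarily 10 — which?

A

The 2 variables C and E are confined to {6, 15}, which locks those values in; drop them from A, B, F, H.
F's domain is down to {22}, so F = 22.
B and H between them cover only {8, 23} — a naked pair. Remove those values from A, D, G.
So 10 goes to A.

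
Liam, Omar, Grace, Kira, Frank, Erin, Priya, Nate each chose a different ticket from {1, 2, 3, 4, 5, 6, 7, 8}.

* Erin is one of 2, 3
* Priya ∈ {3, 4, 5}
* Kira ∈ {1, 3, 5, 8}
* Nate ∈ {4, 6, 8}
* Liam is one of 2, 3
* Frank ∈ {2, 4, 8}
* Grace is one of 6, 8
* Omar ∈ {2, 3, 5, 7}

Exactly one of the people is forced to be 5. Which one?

The 8 variables together cover exactly {1, 2, 3, 4, 5, 6, 7, 8} — 8 values for 8 variables — and 1 appears only in Kira's list, so Kira = 1.
The 7 still-open variables together cover exactly {2, 3, 4, 5, 6, 7, 8} — 7 values for 7 variables — and 7 appears only in Omar's list, so Omar = 7.
The 6 still-open variables draw from only 6 values {2, 3, 4, 5, 6, 8}, so each is used; only Priya can be 5, hence Priya = 5.

Priya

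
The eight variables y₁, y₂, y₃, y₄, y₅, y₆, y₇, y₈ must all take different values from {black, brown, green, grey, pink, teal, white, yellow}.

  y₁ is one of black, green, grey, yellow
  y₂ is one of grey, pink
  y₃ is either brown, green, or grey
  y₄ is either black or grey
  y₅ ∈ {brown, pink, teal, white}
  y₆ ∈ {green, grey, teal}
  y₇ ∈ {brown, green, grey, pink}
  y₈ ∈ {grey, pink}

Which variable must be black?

The 8 variables together cover exactly {black, brown, green, grey, pink, teal, white, yellow} — 8 values for 8 variables — and white appears only in y₅'s list, so y₅ = white.
The 7 still-open variables draw from only 7 values {black, brown, green, grey, pink, teal, yellow}, so each is used; only y₆ can be teal, hence y₆ = teal.
The 6 still-open variables draw from only 6 values {black, brown, green, grey, pink, yellow}, so each is used; only y₁ can be yellow, hence y₁ = yellow.
Among the 5 still-open variables, black fits only y₄ (and all 5 values in {black, brown, green, grey, pink} must be used), so y₄ = black.

y₄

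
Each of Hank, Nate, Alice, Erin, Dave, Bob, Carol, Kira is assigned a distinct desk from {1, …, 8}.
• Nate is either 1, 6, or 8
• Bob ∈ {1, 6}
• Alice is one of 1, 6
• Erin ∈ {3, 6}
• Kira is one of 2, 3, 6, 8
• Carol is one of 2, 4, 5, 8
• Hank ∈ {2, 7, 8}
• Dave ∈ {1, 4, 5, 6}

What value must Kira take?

2

The 8 variables together cover exactly {1, 2, 3, 4, 5, 6, 7, 8} — 8 values for 8 variables — and 7 appears only in Hank's list, so Hank = 7.
The 2 variables Alice and Bob are confined to {1, 6}, which locks those values in; drop them from Nate, Erin, Dave, Kira.
Nate has just one choice, so Nate = 8. So Carol, Kira can't be 8.
Erin must be 3 (only option left). Strike 3 from Kira.
So Kira = 2.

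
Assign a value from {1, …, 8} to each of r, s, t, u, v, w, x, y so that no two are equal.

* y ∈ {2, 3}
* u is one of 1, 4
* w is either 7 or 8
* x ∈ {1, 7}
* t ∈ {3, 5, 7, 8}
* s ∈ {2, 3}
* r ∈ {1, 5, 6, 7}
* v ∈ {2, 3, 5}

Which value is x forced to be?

1

The 8 variables draw from only 8 values {1, 2, 3, 4, 5, 6, 7, 8}, so each is used; only u can be 4, hence u = 4.
Among the 7 still-open variables, 6 fits only r (and all 7 values in {1, 2, 3, 5, 6, 7, 8} must be used), so r = 6.
Among the 6 still-open variables, 1 fits only x (and all 6 values in {1, 2, 3, 5, 7, 8} must be used), so x = 1.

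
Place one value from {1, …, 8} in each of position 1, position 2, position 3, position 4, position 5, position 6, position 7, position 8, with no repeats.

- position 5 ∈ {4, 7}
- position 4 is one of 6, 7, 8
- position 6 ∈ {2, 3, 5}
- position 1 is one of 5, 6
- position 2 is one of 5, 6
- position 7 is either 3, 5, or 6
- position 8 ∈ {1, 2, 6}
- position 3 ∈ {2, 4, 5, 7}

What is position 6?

Among the 8 variables, 1 fits only position 8 (and all 8 values in {1, 2, 3, 4, 5, 6, 7, 8} must be used), so position 8 = 1.
The 7 still-open variables draw from only 7 values {2, 3, 4, 5, 6, 7, 8}, so each is used; only position 4 can be 8, hence position 4 = 8.
position 1 and position 2 between them cover only {5, 6} — a naked pair. Remove those values from position 3, position 6, position 7.
That leaves position 7 = 3. Strike 3 from position 6.
So position 6 = 2.

2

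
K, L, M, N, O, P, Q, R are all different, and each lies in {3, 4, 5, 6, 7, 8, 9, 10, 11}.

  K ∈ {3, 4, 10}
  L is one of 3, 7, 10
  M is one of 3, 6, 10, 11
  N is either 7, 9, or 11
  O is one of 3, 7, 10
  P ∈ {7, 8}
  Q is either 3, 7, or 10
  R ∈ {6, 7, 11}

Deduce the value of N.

The 8 variables draw from only 8 values {3, 4, 6, 7, 8, 9, 10, 11}, so each is used; only K can be 4, hence K = 4.
The 7 still-open variables draw from only 7 values {3, 6, 7, 8, 9, 10, 11}, so each is used; only P can be 8, hence P = 8.
The 6 still-open variables draw from only 6 values {3, 6, 7, 9, 10, 11}, so each is used; only N can be 9, hence N = 9.

9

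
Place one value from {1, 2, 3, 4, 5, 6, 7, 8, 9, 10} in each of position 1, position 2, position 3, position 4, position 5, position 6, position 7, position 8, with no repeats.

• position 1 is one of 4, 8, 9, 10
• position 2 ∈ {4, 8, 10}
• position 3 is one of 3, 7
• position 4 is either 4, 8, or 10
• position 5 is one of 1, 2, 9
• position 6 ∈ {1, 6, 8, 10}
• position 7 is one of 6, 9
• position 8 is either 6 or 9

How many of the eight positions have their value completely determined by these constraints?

The 2 variables position 7 and position 8 are confined to {6, 9}, which locks those values in; drop them from position 1, position 5, position 6.
position 1, position 2, position 4 share exactly the 3 values {4, 8, 10}; by pigeonhole those values go to them, so strike 4, 8, 10 from position 6.
position 6 has just one choice, so position 6 = 1. Eliminate 1 elsewhere: position 5.
position 5 has just one choice, so position 5 = 2.
Determined: position 5=2, position 6=1. The other positions each still have more than one consistent value. That makes 2.

2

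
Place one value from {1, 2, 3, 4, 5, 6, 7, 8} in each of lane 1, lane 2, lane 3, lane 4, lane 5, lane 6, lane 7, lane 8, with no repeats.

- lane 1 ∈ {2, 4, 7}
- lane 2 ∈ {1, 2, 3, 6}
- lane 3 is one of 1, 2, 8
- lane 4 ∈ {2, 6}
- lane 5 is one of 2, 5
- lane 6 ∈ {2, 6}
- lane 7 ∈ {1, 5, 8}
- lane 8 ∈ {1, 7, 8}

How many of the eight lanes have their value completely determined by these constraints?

4

The 8 variables together cover exactly {1, 2, 3, 4, 5, 6, 7, 8} — 8 values for 8 variables — and 3 appears only in lane 2's list, so lane 2 = 3.
The 7 still-open variables draw from only 7 values {1, 2, 4, 5, 6, 7, 8}, so each is used; only lane 1 can be 4, hence lane 1 = 4.
The 6 still-open variables draw from only 6 values {1, 2, 5, 6, 7, 8}, so each is used; only lane 8 can be 7, hence lane 8 = 7.
lane 4 and lane 6 between them cover only {2, 6} — a naked pair. Remove those values from lane 3, lane 5.
lane 5's domain is down to {5}, so lane 5 = 5. Strike 5 from lane 7.
Determined: lane 1=4, lane 2=3, lane 5=5, lane 8=7. The other lanes each still have more than one consistent value. That makes 4.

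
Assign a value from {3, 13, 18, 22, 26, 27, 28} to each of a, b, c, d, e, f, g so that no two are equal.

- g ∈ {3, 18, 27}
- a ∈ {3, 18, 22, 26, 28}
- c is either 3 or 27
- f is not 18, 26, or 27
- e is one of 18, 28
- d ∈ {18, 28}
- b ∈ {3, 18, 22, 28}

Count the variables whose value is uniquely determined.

3

The 7 variables together cover exactly {3, 13, 18, 22, 26, 27, 28} — 7 values for 7 variables — and 13 appears only in f's list, so f = 13.
The 6 still-open variables draw from only 6 values {3, 18, 22, 26, 27, 28}, so each is used; only a can be 26, hence a = 26.
The 5 still-open variables together cover exactly {3, 18, 22, 27, 28} — 5 values for 5 variables — and 22 appears only in b's list, so b = 22.
The 2 variables d and e are confined to {18, 28}, which locks those values in; drop them from g.
Determined: a=26, b=22, f=13. The other variables each still have more than one consistent value. That makes 3.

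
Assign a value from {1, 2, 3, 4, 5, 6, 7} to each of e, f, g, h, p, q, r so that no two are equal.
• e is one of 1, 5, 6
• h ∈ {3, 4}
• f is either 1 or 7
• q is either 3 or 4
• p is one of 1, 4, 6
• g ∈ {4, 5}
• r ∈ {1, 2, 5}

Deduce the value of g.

Among the 7 variables, 2 fits only r (and all 7 values in {1, 2, 3, 4, 5, 6, 7} must be used), so r = 2.
The 6 still-open variables together cover exactly {1, 3, 4, 5, 6, 7} — 6 values for 6 variables — and 7 appears only in f's list, so f = 7.
h and q share exactly the 2 values {3, 4}; by pigeonhole those values go to them, so strike 3, 4 from g, p.
So g = 5.

5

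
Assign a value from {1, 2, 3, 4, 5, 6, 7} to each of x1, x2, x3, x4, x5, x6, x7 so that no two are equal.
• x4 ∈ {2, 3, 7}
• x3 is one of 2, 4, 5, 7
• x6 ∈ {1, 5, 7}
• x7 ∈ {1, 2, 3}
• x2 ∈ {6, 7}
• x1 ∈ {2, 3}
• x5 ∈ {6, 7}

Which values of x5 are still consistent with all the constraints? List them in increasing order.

The 7 variables draw from only 7 values {1, 2, 3, 4, 5, 6, 7}, so each is used; only x3 can be 4, hence x3 = 4.
The 6 still-open variables draw from only 6 values {1, 2, 3, 5, 6, 7}, so each is used; only x6 can be 5, hence x6 = 5.
The 5 still-open variables together cover exactly {1, 2, 3, 6, 7} — 5 values for 5 variables — and 1 appears only in x7's list, so x7 = 1.
x2 and x5 share exactly the 2 values {6, 7}; by pigeonhole those values go to them, so strike 6, 7 from x4.
No further eliminations apply; x5 can still be any of 6, 7.

6, 7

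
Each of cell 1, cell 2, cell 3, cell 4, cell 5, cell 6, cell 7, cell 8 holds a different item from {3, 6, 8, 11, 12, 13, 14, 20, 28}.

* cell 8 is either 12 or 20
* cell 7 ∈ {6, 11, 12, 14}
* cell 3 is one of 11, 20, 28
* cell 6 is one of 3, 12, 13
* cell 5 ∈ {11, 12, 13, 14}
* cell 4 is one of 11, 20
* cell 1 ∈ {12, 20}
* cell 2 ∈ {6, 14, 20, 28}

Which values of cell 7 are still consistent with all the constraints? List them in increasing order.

The 8 variables together cover exactly {3, 6, 11, 12, 13, 14, 20, 28} — 8 values for 8 variables — and 3 appears only in cell 6's list, so cell 6 = 3.
Among the 7 still-open variables, 13 fits only cell 5 (and all 7 values in {6, 11, 12, 13, 14, 20, 28} must be used), so cell 5 = 13.
The 2 variables cell 1 and cell 8 are confined to {12, 20}, which locks those values in; drop them from cell 2, cell 3, cell 4, cell 7.
cell 4 must be 11 (only option left). Remove 11 from cell 3, cell 7.
cell 3's domain is down to {28}, so cell 3 = 28. So cell 2 can't be 28.
No further eliminations apply; cell 7 can still be any of 6, 14.

6, 14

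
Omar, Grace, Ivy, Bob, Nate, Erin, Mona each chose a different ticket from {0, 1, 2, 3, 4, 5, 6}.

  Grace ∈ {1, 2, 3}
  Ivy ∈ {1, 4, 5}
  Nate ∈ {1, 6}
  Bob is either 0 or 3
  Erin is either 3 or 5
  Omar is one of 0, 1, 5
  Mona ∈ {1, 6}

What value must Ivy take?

4

Among the 7 variables, 2 fits only Grace (and all 7 values in {0, 1, 2, 3, 4, 5, 6} must be used), so Grace = 2.
Among the 6 still-open variables, 4 fits only Ivy (and all 6 values in {0, 1, 3, 4, 5, 6} must be used), so Ivy = 4.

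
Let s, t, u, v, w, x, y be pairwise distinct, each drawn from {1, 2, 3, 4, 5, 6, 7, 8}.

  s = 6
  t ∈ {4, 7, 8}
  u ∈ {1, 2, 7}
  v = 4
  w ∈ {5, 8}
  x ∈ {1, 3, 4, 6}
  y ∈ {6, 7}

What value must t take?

s has just one choice, so s = 6. So x, y can't be 6.
v has just one choice, so v = 4. Remove 4 from t, x.
y's domain is down to {7}, so y = 7. Strike 7 from t, u.
So t = 8.

8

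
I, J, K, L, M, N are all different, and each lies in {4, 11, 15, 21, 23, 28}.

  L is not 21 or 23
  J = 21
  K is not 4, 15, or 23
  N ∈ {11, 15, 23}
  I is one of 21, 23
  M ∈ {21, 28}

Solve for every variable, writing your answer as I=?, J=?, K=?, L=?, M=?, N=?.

J must be 21 (only option left). So I, K, M can't be 21.
M has just one choice, so M = 28. So K, L can't be 28.
I has just one choice, so I = 23. Strike 23 from N.
K must be 11 (only option left). Eliminate 11 elsewhere: L, N.
N has just one choice, so N = 15. So L can't be 15.
That leaves L = 4.

I=23, J=21, K=11, L=4, M=28, N=15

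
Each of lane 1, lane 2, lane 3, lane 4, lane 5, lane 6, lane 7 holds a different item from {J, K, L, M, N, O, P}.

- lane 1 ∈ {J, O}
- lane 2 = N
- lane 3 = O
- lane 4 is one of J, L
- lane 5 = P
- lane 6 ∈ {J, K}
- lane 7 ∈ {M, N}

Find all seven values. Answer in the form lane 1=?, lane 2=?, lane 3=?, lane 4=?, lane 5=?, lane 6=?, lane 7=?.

lane 1=J, lane 2=N, lane 3=O, lane 4=L, lane 5=P, lane 6=K, lane 7=M

lane 2 must be N (only option left). Strike N from lane 7.
lane 3 has just one choice, so lane 3 = O. Remove O from lane 1.
lane 5's domain is down to {P}, so lane 5 = P.
lane 7's domain is down to {M}, so lane 7 = M.
lane 1's domain is down to {J}, so lane 1 = J. Eliminate J elsewhere: lane 4, lane 6.
That leaves lane 4 = L.
That leaves lane 6 = K.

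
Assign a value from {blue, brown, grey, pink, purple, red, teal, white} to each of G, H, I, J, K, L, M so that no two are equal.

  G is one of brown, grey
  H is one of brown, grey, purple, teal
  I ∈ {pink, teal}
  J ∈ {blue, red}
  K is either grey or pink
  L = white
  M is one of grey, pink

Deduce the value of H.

L must be white (only option left).
K and M between them cover only {grey, pink} — a naked pair. Remove those values from G, H, I.
G must be brown (only option left). Strike brown from H.
I's domain is down to {teal}, so I = teal. Remove teal from H.
So H = purple.

purple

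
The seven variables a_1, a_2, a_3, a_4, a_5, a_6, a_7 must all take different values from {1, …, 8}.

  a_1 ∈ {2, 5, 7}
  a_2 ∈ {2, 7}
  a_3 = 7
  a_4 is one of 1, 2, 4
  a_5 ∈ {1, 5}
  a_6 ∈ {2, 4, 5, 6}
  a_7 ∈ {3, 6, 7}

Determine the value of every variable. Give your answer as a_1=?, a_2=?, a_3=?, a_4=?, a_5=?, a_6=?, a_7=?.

a_3's domain is down to {7}, so a_3 = 7. Remove 7 from a_1, a_2, a_7.
a_2 must be 2 (only option left). Strike 2 from a_1, a_4, a_6.
a_1's domain is down to {5}, so a_1 = 5. So a_5, a_6 can't be 5.
a_5 must be 1 (only option left). Strike 1 from a_4.
That leaves a_4 = 4. So a_6 can't be 4.
a_6 has just one choice, so a_6 = 6. Strike 6 from a_7.
a_7 must be 3 (only option left).

a_1=5, a_2=2, a_3=7, a_4=4, a_5=1, a_6=6, a_7=3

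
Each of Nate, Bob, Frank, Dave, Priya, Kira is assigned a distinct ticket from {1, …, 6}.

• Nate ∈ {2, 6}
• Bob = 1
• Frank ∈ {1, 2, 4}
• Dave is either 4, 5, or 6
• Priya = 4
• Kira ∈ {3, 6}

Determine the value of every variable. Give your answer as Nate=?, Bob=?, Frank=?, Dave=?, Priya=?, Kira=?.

Nate=6, Bob=1, Frank=2, Dave=5, Priya=4, Kira=3

Bob's domain is down to {1}, so Bob = 1. Strike 1 from Frank.
Priya must be 4 (only option left). Strike 4 from Frank, Dave.
Frank has just one choice, so Frank = 2. Strike 2 from Nate.
Nate has just one choice, so Nate = 6. So Dave, Kira can't be 6.
That leaves Dave = 5.
Kira has just one choice, so Kira = 3.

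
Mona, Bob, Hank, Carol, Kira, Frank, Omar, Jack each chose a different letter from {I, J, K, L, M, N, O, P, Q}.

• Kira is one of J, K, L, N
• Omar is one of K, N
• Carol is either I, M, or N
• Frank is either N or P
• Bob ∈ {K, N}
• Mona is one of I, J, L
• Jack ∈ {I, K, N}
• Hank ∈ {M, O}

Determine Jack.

I

The 8 variables together cover exactly {I, J, K, L, M, N, O, P} — 8 values for 8 variables — and O appears only in Hank's list, so Hank = O.
Among the 7 still-open variables, M fits only Carol (and all 7 values in {I, J, K, L, M, N, P} must be used), so Carol = M.
The 6 still-open variables draw from only 6 values {I, J, K, L, N, P}, so each is used; only Frank can be P, hence Frank = P.
Bob and Omar between them cover only {K, N} — a naked pair. Remove those values from Kira, Jack.
So Jack = I.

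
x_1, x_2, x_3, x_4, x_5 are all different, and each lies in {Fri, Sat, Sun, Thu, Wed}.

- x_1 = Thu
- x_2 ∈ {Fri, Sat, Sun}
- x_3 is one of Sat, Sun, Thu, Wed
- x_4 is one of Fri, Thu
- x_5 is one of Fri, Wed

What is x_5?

Wed

x_1 has just one choice, so x_1 = Thu. Eliminate Thu elsewhere: x_3, x_4.
x_4 has just one choice, so x_4 = Fri. Eliminate Fri elsewhere: x_2, x_5.
So x_5 = Wed.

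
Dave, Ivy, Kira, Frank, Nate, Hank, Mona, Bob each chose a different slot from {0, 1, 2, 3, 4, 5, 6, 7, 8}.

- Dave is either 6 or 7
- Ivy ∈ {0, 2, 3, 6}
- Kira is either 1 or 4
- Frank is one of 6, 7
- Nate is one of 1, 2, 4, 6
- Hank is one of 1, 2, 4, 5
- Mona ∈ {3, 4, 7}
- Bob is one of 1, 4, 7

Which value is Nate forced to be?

Among the 8 variables, 0 fits only Ivy (and all 8 values in {0, 1, 2, 3, 4, 5, 6, 7} must be used), so Ivy = 0.
The 7 still-open variables together cover exactly {1, 2, 3, 4, 5, 6, 7} — 7 values for 7 variables — and 3 appears only in Mona's list, so Mona = 3.
The 6 still-open variables together cover exactly {1, 2, 4, 5, 6, 7} — 6 values for 6 variables — and 5 appears only in Hank's list, so Hank = 5.
The 5 still-open variables together cover exactly {1, 2, 4, 6, 7} — 5 values for 5 variables — and 2 appears only in Nate's list, so Nate = 2.

2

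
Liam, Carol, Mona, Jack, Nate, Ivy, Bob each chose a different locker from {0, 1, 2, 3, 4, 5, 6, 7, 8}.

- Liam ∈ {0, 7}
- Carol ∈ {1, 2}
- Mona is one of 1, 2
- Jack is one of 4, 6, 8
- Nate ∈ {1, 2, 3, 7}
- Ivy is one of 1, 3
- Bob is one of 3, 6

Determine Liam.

Carol and Mona share exactly the 2 values {1, 2}; by pigeonhole those values go to them, so strike 1, 2 from Nate, Ivy.
Ivy's domain is down to {3}, so Ivy = 3. So Nate, Bob can't be 3.
That leaves Bob = 6. Eliminate 6 elsewhere: Jack.
Nate has just one choice, so Nate = 7. Eliminate 7 elsewhere: Liam.
So Liam = 0.

0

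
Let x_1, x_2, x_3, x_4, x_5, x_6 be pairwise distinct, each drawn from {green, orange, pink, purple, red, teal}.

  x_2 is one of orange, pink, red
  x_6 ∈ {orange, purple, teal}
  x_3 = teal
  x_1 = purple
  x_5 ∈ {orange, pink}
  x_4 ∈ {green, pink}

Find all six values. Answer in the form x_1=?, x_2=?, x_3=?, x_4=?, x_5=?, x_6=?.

x_1=purple, x_2=red, x_3=teal, x_4=green, x_5=pink, x_6=orange

x_1 must be purple (only option left). Strike purple from x_6.
x_3 must be teal (only option left). So x_6 can't be teal.
x_6 must be orange (only option left). Strike orange from x_2, x_5.
x_5's domain is down to {pink}, so x_5 = pink. Strike pink from x_2, x_4.
x_2's domain is down to {red}, so x_2 = red.
x_4's domain is down to {green}, so x_4 = green.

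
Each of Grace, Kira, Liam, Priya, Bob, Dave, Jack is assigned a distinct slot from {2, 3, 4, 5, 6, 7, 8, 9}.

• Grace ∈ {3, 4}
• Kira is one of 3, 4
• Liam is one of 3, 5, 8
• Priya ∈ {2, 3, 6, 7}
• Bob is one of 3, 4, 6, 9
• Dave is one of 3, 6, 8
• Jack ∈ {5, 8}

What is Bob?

9

Grace and Kira between them cover only {3, 4} — a naked pair. Remove those values from Liam, Priya, Bob, Dave.
The 2 variables Liam and Jack are confined to {5, 8}, which locks those values in; drop them from Dave.
Dave has just one choice, so Dave = 6. So Priya, Bob can't be 6.
So Bob = 9.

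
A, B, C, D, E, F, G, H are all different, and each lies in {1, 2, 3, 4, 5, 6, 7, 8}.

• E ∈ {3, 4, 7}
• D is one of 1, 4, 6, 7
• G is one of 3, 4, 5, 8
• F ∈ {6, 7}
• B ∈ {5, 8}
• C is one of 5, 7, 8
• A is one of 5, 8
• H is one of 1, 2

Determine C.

The 8 variables together cover exactly {1, 2, 3, 4, 5, 6, 7, 8} — 8 values for 8 variables — and 2 appears only in H's list, so H = 2.
The 7 still-open variables draw from only 7 values {1, 3, 4, 5, 6, 7, 8}, so each is used; only D can be 1, hence D = 1.
Among the 6 still-open variables, 6 fits only F (and all 6 values in {3, 4, 5, 6, 7, 8} must be used), so F = 6.
A and B between them cover only {5, 8} — a naked pair. Remove those values from C, G.
So C = 7.

7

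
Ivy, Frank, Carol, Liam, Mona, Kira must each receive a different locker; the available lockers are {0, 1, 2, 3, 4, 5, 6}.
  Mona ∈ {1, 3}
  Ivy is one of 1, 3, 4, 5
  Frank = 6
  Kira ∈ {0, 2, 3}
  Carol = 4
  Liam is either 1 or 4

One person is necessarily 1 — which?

Liam

Frank has just one choice, so Frank = 6.
That leaves Carol = 4. Strike 4 from Ivy, Liam.
So 1 goes to Liam.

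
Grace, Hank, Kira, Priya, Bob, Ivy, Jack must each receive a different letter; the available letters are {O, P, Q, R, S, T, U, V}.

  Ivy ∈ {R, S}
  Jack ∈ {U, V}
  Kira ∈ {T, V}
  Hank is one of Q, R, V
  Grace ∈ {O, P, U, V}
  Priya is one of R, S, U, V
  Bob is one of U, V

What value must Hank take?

Bob and Jack share exactly the 2 values {U, V}; by pigeonhole those values go to them, so strike U, V from Grace, Hank, Kira, Priya.
Kira must be T (only option left).
The 2 variables Priya and Ivy are confined to {R, S}, which locks those values in; drop them from Hank.
So Hank = Q.

Q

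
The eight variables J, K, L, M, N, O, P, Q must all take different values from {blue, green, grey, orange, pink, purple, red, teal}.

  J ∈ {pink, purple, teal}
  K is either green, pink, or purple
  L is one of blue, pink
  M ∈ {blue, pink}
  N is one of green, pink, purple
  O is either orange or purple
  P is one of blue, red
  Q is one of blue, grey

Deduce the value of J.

teal

The 8 variables together cover exactly {blue, green, grey, orange, pink, purple, red, teal} — 8 values for 8 variables — and grey appears only in Q's list, so Q = grey.
Among the 7 still-open variables, orange fits only O (and all 7 values in {blue, green, orange, pink, purple, red, teal} must be used), so O = orange.
The 6 still-open variables together cover exactly {blue, green, pink, purple, red, teal} — 6 values for 6 variables — and red appears only in P's list, so P = red.
The 5 still-open variables together cover exactly {blue, green, pink, purple, teal} — 5 values for 5 variables — and teal appears only in J's list, so J = teal.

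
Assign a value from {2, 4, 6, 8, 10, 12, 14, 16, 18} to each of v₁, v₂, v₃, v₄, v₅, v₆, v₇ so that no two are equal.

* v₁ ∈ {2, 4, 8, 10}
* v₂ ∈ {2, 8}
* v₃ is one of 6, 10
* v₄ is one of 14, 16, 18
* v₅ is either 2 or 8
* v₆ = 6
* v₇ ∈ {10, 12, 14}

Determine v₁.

v₆'s domain is down to {6}, so v₆ = 6. Remove 6 from v₃.
v₃ must be 10 (only option left). Eliminate 10 elsewhere: v₁, v₇.
The 2 variables v₂ and v₅ are confined to {2, 8}, which locks those values in; drop them from v₁.
So v₁ = 4.

4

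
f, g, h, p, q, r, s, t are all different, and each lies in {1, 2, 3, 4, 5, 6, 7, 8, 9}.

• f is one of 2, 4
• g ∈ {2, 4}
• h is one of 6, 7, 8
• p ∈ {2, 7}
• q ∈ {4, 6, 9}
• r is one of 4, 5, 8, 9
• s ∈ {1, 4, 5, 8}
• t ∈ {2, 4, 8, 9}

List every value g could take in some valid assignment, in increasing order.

2, 4

The 8 variables together cover exactly {1, 2, 4, 5, 6, 7, 8, 9} — 8 values for 8 variables — and 1 appears only in s's list, so s = 1.
The 7 still-open variables together cover exactly {2, 4, 5, 6, 7, 8, 9} — 7 values for 7 variables — and 5 appears only in r's list, so r = 5.
f and g share exactly the 2 values {2, 4}; by pigeonhole those values go to them, so strike 2, 4 from p, q, t.
That leaves p = 7. So h can't be 7.
No further eliminations apply; g can still be any of 2, 4.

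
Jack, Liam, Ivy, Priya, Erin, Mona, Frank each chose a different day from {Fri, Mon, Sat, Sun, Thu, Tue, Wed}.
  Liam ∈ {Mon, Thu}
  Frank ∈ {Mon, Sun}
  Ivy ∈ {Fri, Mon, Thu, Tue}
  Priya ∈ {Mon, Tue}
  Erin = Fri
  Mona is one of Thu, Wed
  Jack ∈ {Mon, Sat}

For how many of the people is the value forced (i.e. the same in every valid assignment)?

4

Erin has just one choice, so Erin = Fri. So Ivy can't be Fri.
The 6 still-open variables together cover exactly {Mon, Sat, Sun, Thu, Tue, Wed} — 6 values for 6 variables — and Sat appears only in Jack's list, so Jack = Sat.
The 5 still-open variables together cover exactly {Mon, Sun, Thu, Tue, Wed} — 5 values for 5 variables — and Sun appears only in Frank's list, so Frank = Sun.
Among the 4 still-open variables, Wed fits only Mona (and all 4 values in {Mon, Thu, Tue, Wed} must be used), so Mona = Wed.
Determined: Jack=Sat, Erin=Fri, Mona=Wed, Frank=Sun. The other people each still have more than one consistent value. That makes 4.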